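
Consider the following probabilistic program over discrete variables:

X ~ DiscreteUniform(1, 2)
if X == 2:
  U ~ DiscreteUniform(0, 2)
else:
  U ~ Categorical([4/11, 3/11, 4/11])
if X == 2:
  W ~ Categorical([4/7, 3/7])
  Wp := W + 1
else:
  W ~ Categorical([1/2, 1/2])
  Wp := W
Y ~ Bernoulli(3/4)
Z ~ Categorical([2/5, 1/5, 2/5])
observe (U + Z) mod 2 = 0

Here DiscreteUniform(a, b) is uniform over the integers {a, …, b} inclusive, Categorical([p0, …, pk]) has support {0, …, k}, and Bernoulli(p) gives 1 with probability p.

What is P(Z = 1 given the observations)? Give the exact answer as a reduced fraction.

Enumerate traces; 40 have nonzero weight after conditioning:
  (X=1, U=0, W=0, Y=0, Z=0) weight 1/110
  (X=1, U=0, W=0, Y=0, Z=2) weight 1/110
  (X=1, U=0, W=0, Y=1, Z=0) weight 3/110
  (X=1, U=0, W=0, Y=1, Z=2) weight 3/110
  (X=1, U=0, W=1, Y=0, Z=0) weight 1/110
  (X=1, U=0, W=1, Y=0, Z=2) weight 1/110
  (X=1, U=0, W=1, Y=1, Z=0) weight 3/110
  (X=1, U=0, W=1, Y=1, Z=2) weight 3/110
  (X=1, U=1, W=0, Y=0, Z=1) weight 3/880
  … 31 more
Group by Z:
  weight(Z=0) = 46/165
  weight(Z=1) = 2/33
  weight(Z=2) = 46/165
Total weight = 46/165 + 2/33 + 46/165 = 34/55
P(Z=0 | obs) = 46/165 / 34/55 = 23/51
P(Z=1 | obs) = 2/33 / 34/55 = 5/51
P(Z=2 | obs) = 46/165 / 34/55 = 23/51

P(Z = 1 | obs) = 5/51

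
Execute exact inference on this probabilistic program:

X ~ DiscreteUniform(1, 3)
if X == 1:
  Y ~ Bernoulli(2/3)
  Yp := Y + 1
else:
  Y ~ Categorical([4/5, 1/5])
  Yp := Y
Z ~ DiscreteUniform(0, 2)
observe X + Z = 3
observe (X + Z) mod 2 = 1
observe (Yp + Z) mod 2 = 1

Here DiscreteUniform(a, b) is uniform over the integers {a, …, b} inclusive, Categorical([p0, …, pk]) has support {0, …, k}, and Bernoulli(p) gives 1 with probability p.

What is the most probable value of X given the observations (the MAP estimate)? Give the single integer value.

argmax_v P(X = v | obs) = 2

Enumerate traces; 3 have nonzero weight after conditioning:
  (X=1, Y=0, Z=2) weight 1/27
  (X=2, Y=0, Z=1) weight 4/45
  (X=3, Y=1, Z=0) weight 1/45
Group by X:
  weight(X=1) = 1/27
  weight(X=2) = 4/45
  weight(X=3) = 1/45
Total weight = 1/27 + 4/45 + 1/45 = 4/27
P(X=1 | obs) = 1/27 / 4/27 = 1/4
P(X=2 | obs) = 4/45 / 4/27 = 3/5
P(X=3 | obs) = 1/45 / 4/27 = 3/20
argmax = 2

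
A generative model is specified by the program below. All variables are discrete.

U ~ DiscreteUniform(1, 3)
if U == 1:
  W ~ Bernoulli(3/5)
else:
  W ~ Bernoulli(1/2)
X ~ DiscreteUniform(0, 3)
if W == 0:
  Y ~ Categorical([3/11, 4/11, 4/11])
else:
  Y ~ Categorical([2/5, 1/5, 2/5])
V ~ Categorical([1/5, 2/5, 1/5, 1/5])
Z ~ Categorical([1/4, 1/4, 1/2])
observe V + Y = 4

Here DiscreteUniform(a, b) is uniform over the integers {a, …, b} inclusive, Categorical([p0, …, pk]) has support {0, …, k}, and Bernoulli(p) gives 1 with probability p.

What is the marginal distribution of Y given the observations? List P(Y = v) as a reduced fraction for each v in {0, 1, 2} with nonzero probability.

P(Y=1) = 57/136, P(Y=2) = 79/136

Enumerate traces; 144 have nonzero weight after conditioning:
  (U=1, W=0, X=0, Y=1, V=3, Z=0) weight 1/1650
  (U=1, W=0, X=0, Y=1, V=3, Z=1) weight 1/1650
  (U=1, W=0, X=0, Y=1, V=3, Z=2) weight 1/825
  (U=1, W=0, X=0, Y=2, V=2, Z=0) weight 1/1650
  (U=1, W=0, X=0, Y=2, V=2, Z=1) weight 1/1650
  (U=1, W=0, X=0, Y=2, V=2, Z=2) weight 1/825
  (U=1, W=0, X=1, Y=1, V=3, Z=0) weight 1/1650
  (U=1, W=0, X=1, Y=1, V=3, Z=1) weight 1/1650
  … 136 more
Group by Y:
  weight(Y=1) = 76/1375
  weight(Y=2) = 316/4125
Total weight = 76/1375 + 316/4125 = 544/4125
P(Y=1 | obs) = 76/1375 / 544/4125 = 57/136
P(Y=2 | obs) = 316/4125 / 544/4125 = 79/136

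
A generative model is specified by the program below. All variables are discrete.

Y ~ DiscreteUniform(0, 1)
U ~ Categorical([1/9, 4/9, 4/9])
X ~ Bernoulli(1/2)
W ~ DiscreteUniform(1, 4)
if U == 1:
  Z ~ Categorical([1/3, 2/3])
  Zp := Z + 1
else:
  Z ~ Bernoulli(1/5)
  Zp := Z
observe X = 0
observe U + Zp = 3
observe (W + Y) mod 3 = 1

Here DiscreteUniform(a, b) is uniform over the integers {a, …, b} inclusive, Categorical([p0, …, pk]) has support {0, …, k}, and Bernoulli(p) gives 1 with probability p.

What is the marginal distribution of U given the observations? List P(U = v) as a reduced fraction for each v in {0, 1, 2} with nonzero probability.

P(U=1) = 10/13, P(U=2) = 3/13

Enumerate traces; 6 have nonzero weight after conditioning:
  (Y=0, U=1, X=0, W=1, Z=1) weight 1/54
  (Y=0, U=1, X=0, W=4, Z=1) weight 1/54
  (Y=0, U=2, X=0, W=1, Z=1) weight 1/180
  (Y=0, U=2, X=0, W=4, Z=1) weight 1/180
  (Y=1, U=1, X=0, W=3, Z=1) weight 1/54
  (Y=1, U=2, X=0, W=3, Z=1) weight 1/180
Group by U:
  weight(U=1) = 1/18
  weight(U=2) = 1/60
Total weight = 1/18 + 1/60 = 13/180
P(U=1 | obs) = 1/18 / 13/180 = 10/13
P(U=2 | obs) = 1/60 / 13/180 = 3/13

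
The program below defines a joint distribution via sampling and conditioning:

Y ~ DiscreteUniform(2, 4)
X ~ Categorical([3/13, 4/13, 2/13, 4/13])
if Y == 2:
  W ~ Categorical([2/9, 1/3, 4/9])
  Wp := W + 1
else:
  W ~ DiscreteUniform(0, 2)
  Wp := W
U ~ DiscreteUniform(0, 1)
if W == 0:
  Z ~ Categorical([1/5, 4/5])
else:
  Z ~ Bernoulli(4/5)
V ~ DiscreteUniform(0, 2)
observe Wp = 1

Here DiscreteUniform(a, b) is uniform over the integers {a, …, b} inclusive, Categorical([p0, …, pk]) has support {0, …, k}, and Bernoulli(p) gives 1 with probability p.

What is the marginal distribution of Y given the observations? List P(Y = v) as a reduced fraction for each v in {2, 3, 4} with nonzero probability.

Enumerate traces; 144 have nonzero weight after conditioning:
  (Y=2, X=0, W=0, U=0, Z=0, V=0) weight 1/1755
  (Y=2, X=0, W=0, U=0, Z=0, V=1) weight 1/1755
  (Y=2, X=0, W=0, U=0, Z=0, V=2) weight 1/1755
  (Y=2, X=0, W=0, U=0, Z=1, V=0) weight 4/1755
  (Y=2, X=0, W=0, U=0, Z=1, V=1) weight 4/1755
  (Y=2, X=0, W=0, U=0, Z=1, V=2) weight 4/1755
  (Y=2, X=0, W=0, U=1, Z=0, V=0) weight 1/1755
  (Y=2, X=0, W=0, U=1, Z=0, V=1) weight 1/1755
  (Y=3, X=0, W=1, U=0, Z=0, V=0) weight 1/1170
  (Y=4, X=0, W=1, U=0, Z=0, V=0) weight 1/1170
  … 134 more
Group by Y:
  weight(Y=2) = 2/27
  weight(Y=3) = 1/9
  weight(Y=4) = 1/9
Total weight = 2/27 + 1/9 + 1/9 = 8/27
P(Y=2 | obs) = 2/27 / 8/27 = 1/4
P(Y=3 | obs) = 1/9 / 8/27 = 3/8
P(Y=4 | obs) = 1/9 / 8/27 = 3/8

P(Y=2) = 1/4, P(Y=3) = 3/8, P(Y=4) = 3/8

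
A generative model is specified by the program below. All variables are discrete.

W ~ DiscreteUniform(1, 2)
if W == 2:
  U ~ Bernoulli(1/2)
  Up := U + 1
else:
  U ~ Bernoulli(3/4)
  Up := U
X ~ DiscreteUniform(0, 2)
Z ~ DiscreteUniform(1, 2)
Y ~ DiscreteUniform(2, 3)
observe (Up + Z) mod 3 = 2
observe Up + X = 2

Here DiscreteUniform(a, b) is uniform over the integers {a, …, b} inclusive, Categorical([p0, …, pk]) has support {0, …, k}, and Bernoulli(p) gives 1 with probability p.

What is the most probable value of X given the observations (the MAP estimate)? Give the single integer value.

Enumerate traces; 6 have nonzero weight after conditioning:
  (W=1, U=0, X=2, Z=2, Y=2) weight 1/96
  (W=1, U=0, X=2, Z=2, Y=3) weight 1/96
  (W=1, U=1, X=1, Z=1, Y=2) weight 1/32
  (W=1, U=1, X=1, Z=1, Y=3) weight 1/32
  (W=2, U=0, X=1, Z=1, Y=2) weight 1/48
  (W=2, U=0, X=1, Z=1, Y=3) weight 1/48
Group by X:
  weight(X=1) = 5/48
  weight(X=2) = 1/48
Total weight = 5/48 + 1/48 = 1/8
P(X=1 | obs) = 5/48 / 1/8 = 5/6
P(X=2 | obs) = 1/48 / 1/8 = 1/6
argmax = 1

argmax_v P(X = v | obs) = 1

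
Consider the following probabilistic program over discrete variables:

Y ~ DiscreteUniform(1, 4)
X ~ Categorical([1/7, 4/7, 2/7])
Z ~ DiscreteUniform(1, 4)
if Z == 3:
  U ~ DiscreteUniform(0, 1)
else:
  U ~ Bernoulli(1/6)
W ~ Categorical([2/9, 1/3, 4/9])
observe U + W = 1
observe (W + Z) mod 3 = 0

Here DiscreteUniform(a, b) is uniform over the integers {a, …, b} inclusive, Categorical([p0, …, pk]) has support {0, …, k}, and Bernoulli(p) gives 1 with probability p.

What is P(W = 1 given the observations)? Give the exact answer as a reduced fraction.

P(W = 1 | obs) = 5/7

Enumerate traces; 24 have nonzero weight after conditioning:
  (Y=1, X=0, Z=2, U=0, W=1) weight 5/2016
  (Y=1, X=0, Z=3, U=1, W=0) weight 1/1008
  (Y=1, X=1, Z=2, U=0, W=1) weight 5/504
  (Y=1, X=1, Z=3, U=1, W=0) weight 1/252
  (Y=1, X=2, Z=2, U=0, W=1) weight 5/1008
  (Y=1, X=2, Z=3, U=1, W=0) weight 1/504
  (Y=2, X=0, Z=2, U=0, W=1) weight 5/2016
  (Y=2, X=0, Z=3, U=1, W=0) weight 1/1008
  … 16 more
Group by W:
  weight(W=0) = 1/36
  weight(W=1) = 5/72
Total weight = 1/36 + 5/72 = 7/72
P(W=0 | obs) = 1/36 / 7/72 = 2/7
P(W=1 | obs) = 5/72 / 7/72 = 5/7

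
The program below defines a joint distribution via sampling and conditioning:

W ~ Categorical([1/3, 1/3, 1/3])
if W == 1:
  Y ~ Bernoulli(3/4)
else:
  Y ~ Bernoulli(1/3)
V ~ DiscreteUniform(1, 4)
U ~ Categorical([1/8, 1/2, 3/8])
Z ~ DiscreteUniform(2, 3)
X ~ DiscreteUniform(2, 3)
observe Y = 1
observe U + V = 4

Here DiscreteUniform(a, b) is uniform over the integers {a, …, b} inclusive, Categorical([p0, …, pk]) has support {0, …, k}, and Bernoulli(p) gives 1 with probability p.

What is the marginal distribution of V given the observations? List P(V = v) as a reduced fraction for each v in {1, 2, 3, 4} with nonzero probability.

Enumerate traces; 36 have nonzero weight after conditioning:
  (W=0, Y=1, V=2, U=2, Z=2, X=2) weight 1/384
  (W=0, Y=1, V=2, U=2, Z=2, X=3) weight 1/384
  (W=0, Y=1, V=2, U=2, Z=3, X=2) weight 1/384
  (W=0, Y=1, V=2, U=2, Z=3, X=3) weight 1/384
  (W=0, Y=1, V=3, U=1, Z=2, X=2) weight 1/288
  (W=0, Y=1, V=3, U=1, Z=2, X=3) weight 1/288
  (W=0, Y=1, V=3, U=1, Z=3, X=2) weight 1/288
  (W=0, Y=1, V=3, U=1, Z=3, X=3) weight 1/288
  (W=0, Y=1, V=4, U=0, Z=2, X=2) weight 1/1152
  … 27 more
Group by V:
  weight(V=2) = 17/384
  weight(V=3) = 17/288
  weight(V=4) = 17/1152
Total weight = 17/384 + 17/288 + 17/1152 = 17/144
P(V=2 | obs) = 17/384 / 17/144 = 3/8
P(V=3 | obs) = 17/288 / 17/144 = 1/2
P(V=4 | obs) = 17/1152 / 17/144 = 1/8

P(V=2) = 3/8, P(V=3) = 1/2, P(V=4) = 1/8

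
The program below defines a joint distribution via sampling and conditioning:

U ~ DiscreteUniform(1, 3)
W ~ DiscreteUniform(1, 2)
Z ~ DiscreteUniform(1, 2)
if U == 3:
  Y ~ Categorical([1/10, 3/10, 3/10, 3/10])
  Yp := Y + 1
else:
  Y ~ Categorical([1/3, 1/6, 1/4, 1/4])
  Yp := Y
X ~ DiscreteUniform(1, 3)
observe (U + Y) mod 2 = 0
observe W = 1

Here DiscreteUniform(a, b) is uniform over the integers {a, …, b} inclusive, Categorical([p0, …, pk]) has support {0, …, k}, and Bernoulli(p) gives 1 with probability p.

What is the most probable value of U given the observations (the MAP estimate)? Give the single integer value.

Enumerate traces; 36 have nonzero weight after conditioning:
  (U=1, W=1, Z=1, Y=1, X=1) weight 1/216
  (U=1, W=1, Z=1, Y=1, X=2) weight 1/216
  (U=1, W=1, Z=1, Y=1, X=3) weight 1/216
  (U=1, W=1, Z=1, Y=3, X=1) weight 1/144
  (U=1, W=1, Z=1, Y=3, X=2) weight 1/144
  (U=1, W=1, Z=1, Y=3, X=3) weight 1/144
  (U=1, W=1, Z=2, Y=1, X=1) weight 1/216
  (U=1, W=1, Z=2, Y=1, X=2) weight 1/216
  (U=2, W=1, Z=1, Y=0, X=1) weight 1/108
  (U=3, W=1, Z=1, Y=1, X=1) weight 1/120
  … 26 more
Group by U:
  weight(U=1) = 5/72
  weight(U=2) = 7/72
  weight(U=3) = 1/10
Total weight = 5/72 + 7/72 + 1/10 = 4/15
P(U=1 | obs) = 5/72 / 4/15 = 25/96
P(U=2 | obs) = 7/72 / 4/15 = 35/96
P(U=3 | obs) = 1/10 / 4/15 = 3/8
argmax = 3

argmax_v P(U = v | obs) = 3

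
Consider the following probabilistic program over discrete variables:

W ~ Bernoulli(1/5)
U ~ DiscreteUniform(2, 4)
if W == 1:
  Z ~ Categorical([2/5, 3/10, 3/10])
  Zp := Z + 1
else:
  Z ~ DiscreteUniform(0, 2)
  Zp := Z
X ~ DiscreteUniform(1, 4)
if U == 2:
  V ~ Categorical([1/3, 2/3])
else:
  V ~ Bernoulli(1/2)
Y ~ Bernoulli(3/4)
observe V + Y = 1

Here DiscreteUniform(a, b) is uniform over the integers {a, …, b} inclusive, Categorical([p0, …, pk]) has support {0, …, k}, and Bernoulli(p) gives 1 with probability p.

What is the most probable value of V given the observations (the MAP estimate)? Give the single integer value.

argmax_v P(V = v | obs) = 0

Enumerate traces; 144 have nonzero weight after conditioning:
  (W=0, U=2, Z=0, X=1, V=0, Y=1) weight 1/180
  (W=0, U=2, Z=0, X=1, V=1, Y=0) weight 1/270
  (W=0, U=2, Z=0, X=2, V=0, Y=1) weight 1/180
  (W=0, U=2, Z=0, X=2, V=1, Y=0) weight 1/270
  (W=0, U=2, Z=0, X=3, V=0, Y=1) weight 1/180
  (W=0, U=2, Z=0, X=3, V=1, Y=0) weight 1/270
  (W=0, U=2, Z=0, X=4, V=0, Y=1) weight 1/180
  (W=0, U=2, Z=0, X=4, V=1, Y=0) weight 1/270
  … 136 more
Group by V:
  weight(V=0) = 1/3
  weight(V=1) = 5/36
Total weight = 1/3 + 5/36 = 17/36
P(V=0 | obs) = 1/3 / 17/36 = 12/17
P(V=1 | obs) = 5/36 / 17/36 = 5/17
argmax = 0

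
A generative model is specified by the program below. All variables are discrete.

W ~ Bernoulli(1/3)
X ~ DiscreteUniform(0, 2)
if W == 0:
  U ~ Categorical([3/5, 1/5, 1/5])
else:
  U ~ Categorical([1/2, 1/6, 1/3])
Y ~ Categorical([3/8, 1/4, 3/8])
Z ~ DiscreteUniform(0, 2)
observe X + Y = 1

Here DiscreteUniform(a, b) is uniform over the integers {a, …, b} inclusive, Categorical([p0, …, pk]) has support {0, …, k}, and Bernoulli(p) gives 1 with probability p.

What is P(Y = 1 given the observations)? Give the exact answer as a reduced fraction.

P(Y = 1 | obs) = 2/5

Enumerate traces; 36 have nonzero weight after conditioning:
  (W=0, X=0, U=0, Y=1, Z=0) weight 1/90
  (W=0, X=0, U=0, Y=1, Z=1) weight 1/90
  (W=0, X=0, U=0, Y=1, Z=2) weight 1/90
  (W=0, X=0, U=1, Y=1, Z=0) weight 1/270
  (W=0, X=0, U=1, Y=1, Z=1) weight 1/270
  (W=0, X=0, U=1, Y=1, Z=2) weight 1/270
  (W=0, X=0, U=2, Y=1, Z=0) weight 1/270
  (W=0, X=0, U=2, Y=1, Z=1) weight 1/270
  (W=0, X=1, U=0, Y=0, Z=0) weight 1/60
  … 27 more
Group by Y:
  weight(Y=0) = 1/8
  weight(Y=1) = 1/12
Total weight = 1/8 + 1/12 = 5/24
P(Y=0 | obs) = 1/8 / 5/24 = 3/5
P(Y=1 | obs) = 1/12 / 5/24 = 2/5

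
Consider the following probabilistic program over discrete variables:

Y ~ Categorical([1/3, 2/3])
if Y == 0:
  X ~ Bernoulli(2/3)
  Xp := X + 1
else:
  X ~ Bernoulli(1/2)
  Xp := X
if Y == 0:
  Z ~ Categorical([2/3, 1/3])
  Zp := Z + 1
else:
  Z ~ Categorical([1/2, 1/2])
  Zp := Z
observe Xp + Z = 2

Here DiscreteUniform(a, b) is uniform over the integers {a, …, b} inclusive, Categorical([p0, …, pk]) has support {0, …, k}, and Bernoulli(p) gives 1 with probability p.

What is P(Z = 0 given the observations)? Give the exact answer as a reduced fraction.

P(Z = 0 | obs) = 8/19

Enumerate traces; 3 have nonzero weight after conditioning:
  (Y=0, X=0, Z=1) weight 1/27
  (Y=0, X=1, Z=0) weight 4/27
  (Y=1, X=1, Z=1) weight 1/6
Group by Z:
  weight(Z=0) = 4/27
  weight(Z=1) = 11/54
Total weight = 4/27 + 11/54 = 19/54
P(Z=0 | obs) = 4/27 / 19/54 = 8/19
P(Z=1 | obs) = 11/54 / 19/54 = 11/19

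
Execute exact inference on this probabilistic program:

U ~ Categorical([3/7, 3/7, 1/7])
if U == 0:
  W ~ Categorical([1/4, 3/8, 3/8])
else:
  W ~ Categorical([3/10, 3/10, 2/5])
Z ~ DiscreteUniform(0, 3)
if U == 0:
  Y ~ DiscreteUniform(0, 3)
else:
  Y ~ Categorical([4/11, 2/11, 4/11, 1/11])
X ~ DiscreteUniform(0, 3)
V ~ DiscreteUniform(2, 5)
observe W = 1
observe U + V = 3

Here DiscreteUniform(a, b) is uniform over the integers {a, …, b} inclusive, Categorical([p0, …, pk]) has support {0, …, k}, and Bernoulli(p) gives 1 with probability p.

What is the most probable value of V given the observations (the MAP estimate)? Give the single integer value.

argmax_v P(V = v | obs) = 3

Enumerate traces; 128 have nonzero weight after conditioning:
  (U=0, W=1, Z=0, Y=0, X=0, V=3) weight 9/14336
  (U=0, W=1, Z=0, Y=0, X=1, V=3) weight 9/14336
  (U=0, W=1, Z=0, Y=0, X=2, V=3) weight 9/14336
  (U=0, W=1, Z=0, Y=0, X=3, V=3) weight 9/14336
  (U=0, W=1, Z=0, Y=1, X=0, V=3) weight 9/14336
  (U=0, W=1, Z=0, Y=1, X=1, V=3) weight 9/14336
  (U=0, W=1, Z=0, Y=1, X=2, V=3) weight 9/14336
  (U=0, W=1, Z=0, Y=1, X=3, V=3) weight 9/14336
  (U=1, W=1, Z=0, Y=0, X=0, V=2) weight 9/12320
  … 119 more
Group by V:
  weight(V=2) = 9/280
  weight(V=3) = 9/224
Total weight = 9/280 + 9/224 = 81/1120
P(V=2 | obs) = 9/280 / 81/1120 = 4/9
P(V=3 | obs) = 9/224 / 81/1120 = 5/9
argmax = 3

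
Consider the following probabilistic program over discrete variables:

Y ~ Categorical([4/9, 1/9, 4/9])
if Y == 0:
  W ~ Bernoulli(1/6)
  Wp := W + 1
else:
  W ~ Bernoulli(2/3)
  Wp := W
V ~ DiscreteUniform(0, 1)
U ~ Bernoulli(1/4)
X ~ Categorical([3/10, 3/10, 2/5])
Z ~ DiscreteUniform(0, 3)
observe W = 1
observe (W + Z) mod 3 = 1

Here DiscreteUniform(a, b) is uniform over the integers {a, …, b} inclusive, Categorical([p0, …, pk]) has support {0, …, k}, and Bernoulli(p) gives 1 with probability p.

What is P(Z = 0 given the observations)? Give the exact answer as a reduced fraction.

Enumerate traces; 72 have nonzero weight after conditioning:
  (Y=0, W=1, V=0, U=0, X=0, Z=0) weight 1/480
  (Y=0, W=1, V=0, U=0, X=0, Z=3) weight 1/480
  (Y=0, W=1, V=0, U=0, X=1, Z=0) weight 1/480
  (Y=0, W=1, V=0, U=0, X=1, Z=3) weight 1/480
  (Y=0, W=1, V=0, U=0, X=2, Z=0) weight 1/360
  (Y=0, W=1, V=0, U=0, X=2, Z=3) weight 1/360
  (Y=0, W=1, V=0, U=1, X=0, Z=0) weight 1/1440
  (Y=0, W=1, V=0, U=1, X=0, Z=3) weight 1/1440
  … 64 more
Group by Z:
  weight(Z=0) = 1/9
  weight(Z=3) = 1/9
Total weight = 1/9 + 1/9 = 2/9
P(Z=0 | obs) = 1/9 / 2/9 = 1/2
P(Z=3 | obs) = 1/9 / 2/9 = 1/2

P(Z = 0 | obs) = 1/2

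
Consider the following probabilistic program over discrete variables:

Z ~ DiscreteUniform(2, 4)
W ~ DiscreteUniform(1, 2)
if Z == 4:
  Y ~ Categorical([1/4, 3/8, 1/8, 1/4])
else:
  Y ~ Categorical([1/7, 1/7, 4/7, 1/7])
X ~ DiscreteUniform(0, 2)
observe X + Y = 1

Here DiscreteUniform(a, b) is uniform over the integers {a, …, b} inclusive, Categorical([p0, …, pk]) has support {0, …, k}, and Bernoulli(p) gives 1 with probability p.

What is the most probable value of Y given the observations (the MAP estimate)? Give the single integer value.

Enumerate traces; 12 have nonzero weight after conditioning:
  (Z=2, W=1, Y=0, X=1) weight 1/126
  (Z=2, W=1, Y=1, X=0) weight 1/126
  (Z=2, W=2, Y=0, X=1) weight 1/126
  (Z=2, W=2, Y=1, X=0) weight 1/126
  (Z=3, W=1, Y=0, X=1) weight 1/126
  (Z=3, W=1, Y=1, X=0) weight 1/126
  (Z=3, W=2, Y=0, X=1) weight 1/126
  (Z=3, W=2, Y=1, X=0) weight 1/126
  … 4 more
Group by Y:
  weight(Y=0) = 5/84
  weight(Y=1) = 37/504
Total weight = 5/84 + 37/504 = 67/504
P(Y=0 | obs) = 5/84 / 67/504 = 30/67
P(Y=1 | obs) = 37/504 / 67/504 = 37/67
argmax = 1

argmax_v P(Y = v | obs) = 1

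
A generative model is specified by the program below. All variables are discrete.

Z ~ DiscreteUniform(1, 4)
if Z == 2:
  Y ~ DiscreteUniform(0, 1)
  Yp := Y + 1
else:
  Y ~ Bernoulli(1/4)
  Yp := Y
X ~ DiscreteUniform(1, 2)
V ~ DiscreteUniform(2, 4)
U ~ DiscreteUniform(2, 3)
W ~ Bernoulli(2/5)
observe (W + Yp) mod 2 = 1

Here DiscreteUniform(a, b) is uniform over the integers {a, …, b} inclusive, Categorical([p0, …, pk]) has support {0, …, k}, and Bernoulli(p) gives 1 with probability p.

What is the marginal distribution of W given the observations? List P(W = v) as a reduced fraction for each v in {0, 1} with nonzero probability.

Enumerate traces; 96 have nonzero weight after conditioning:
  (Z=1, Y=0, X=1, V=2, U=2, W=1) weight 1/160
  (Z=1, Y=0, X=1, V=2, U=3, W=1) weight 1/160
  (Z=1, Y=0, X=1, V=3, U=2, W=1) weight 1/160
  (Z=1, Y=0, X=1, V=3, U=3, W=1) weight 1/160
  (Z=1, Y=0, X=1, V=4, U=2, W=1) weight 1/160
  (Z=1, Y=0, X=1, V=4, U=3, W=1) weight 1/160
  (Z=1, Y=0, X=2, V=2, U=2, W=1) weight 1/160
  (Z=1, Y=0, X=2, V=2, U=3, W=1) weight 1/160
  (Z=1, Y=1, X=1, V=2, U=2, W=0) weight 1/320
  … 87 more
Group by W:
  weight(W=0) = 3/16
  weight(W=1) = 11/40
Total weight = 3/16 + 11/40 = 37/80
P(W=0 | obs) = 3/16 / 37/80 = 15/37
P(W=1 | obs) = 11/40 / 37/80 = 22/37

P(W=0) = 15/37, P(W=1) = 22/37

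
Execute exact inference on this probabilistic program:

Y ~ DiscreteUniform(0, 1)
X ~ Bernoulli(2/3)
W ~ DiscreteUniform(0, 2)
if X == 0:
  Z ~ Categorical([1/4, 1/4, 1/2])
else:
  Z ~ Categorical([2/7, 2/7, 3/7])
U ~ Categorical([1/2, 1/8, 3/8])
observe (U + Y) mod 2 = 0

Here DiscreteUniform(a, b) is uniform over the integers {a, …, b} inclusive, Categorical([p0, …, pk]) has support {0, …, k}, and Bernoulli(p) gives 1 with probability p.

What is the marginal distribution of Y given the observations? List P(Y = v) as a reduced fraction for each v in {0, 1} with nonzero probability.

P(Y=0) = 7/8, P(Y=1) = 1/8

Enumerate traces; 54 have nonzero weight after conditioning:
  (Y=0, X=0, W=0, Z=0, U=0) weight 1/144
  (Y=0, X=0, W=0, Z=0, U=2) weight 1/192
  (Y=0, X=0, W=0, Z=1, U=0) weight 1/144
  (Y=0, X=0, W=0, Z=1, U=2) weight 1/192
  (Y=0, X=0, W=0, Z=2, U=0) weight 1/72
  (Y=0, X=0, W=0, Z=2, U=2) weight 1/96
  (Y=0, X=0, W=1, Z=0, U=0) weight 1/144
  (Y=0, X=0, W=1, Z=0, U=2) weight 1/192
  (Y=1, X=0, W=0, Z=0, U=1) weight 1/576
  … 45 more
Group by Y:
  weight(Y=0) = 7/16
  weight(Y=1) = 1/16
Total weight = 7/16 + 1/16 = 1/2
P(Y=0 | obs) = 7/16 / 1/2 = 7/8
P(Y=1 | obs) = 1/16 / 1/2 = 1/8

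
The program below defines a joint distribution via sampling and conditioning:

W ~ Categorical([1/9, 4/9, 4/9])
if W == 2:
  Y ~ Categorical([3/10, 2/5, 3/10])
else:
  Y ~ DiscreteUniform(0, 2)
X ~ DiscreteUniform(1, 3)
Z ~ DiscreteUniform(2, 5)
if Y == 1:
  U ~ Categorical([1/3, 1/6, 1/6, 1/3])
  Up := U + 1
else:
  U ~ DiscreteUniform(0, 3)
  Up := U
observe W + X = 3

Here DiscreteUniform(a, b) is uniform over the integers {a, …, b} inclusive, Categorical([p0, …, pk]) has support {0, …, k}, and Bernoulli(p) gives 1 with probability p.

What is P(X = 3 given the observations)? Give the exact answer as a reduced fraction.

Enumerate traces; 144 have nonzero weight after conditioning:
  (W=0, Y=0, X=3, Z=2, U=0) weight 1/1296
  (W=0, Y=0, X=3, Z=2, U=1) weight 1/1296
  (W=0, Y=0, X=3, Z=2, U=2) weight 1/1296
  (W=0, Y=0, X=3, Z=2, U=3) weight 1/1296
  (W=0, Y=0, X=3, Z=3, U=0) weight 1/1296
  (W=0, Y=0, X=3, Z=3, U=1) weight 1/1296
  (W=0, Y=0, X=3, Z=3, U=2) weight 1/1296
  (W=0, Y=0, X=3, Z=3, U=3) weight 1/1296
  (W=1, Y=0, X=2, Z=2, U=0) weight 1/324
  (W=2, Y=0, X=1, Z=2, U=0) weight 1/360
  … 134 more
Group by X:
  weight(X=1) = 4/27
  weight(X=2) = 4/27
  weight(X=3) = 1/27
Total weight = 4/27 + 4/27 + 1/27 = 1/3
P(X=1 | obs) = 4/27 / 1/3 = 4/9
P(X=2 | obs) = 4/27 / 1/3 = 4/9
P(X=3 | obs) = 1/27 / 1/3 = 1/9

P(X = 3 | obs) = 1/9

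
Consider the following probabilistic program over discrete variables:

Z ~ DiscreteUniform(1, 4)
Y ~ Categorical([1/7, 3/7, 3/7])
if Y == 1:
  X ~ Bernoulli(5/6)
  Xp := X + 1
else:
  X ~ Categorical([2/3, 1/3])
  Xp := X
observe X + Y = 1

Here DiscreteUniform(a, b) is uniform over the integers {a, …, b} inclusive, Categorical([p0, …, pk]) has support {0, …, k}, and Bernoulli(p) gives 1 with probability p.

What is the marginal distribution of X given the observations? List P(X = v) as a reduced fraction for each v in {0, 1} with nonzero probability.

P(X=0) = 3/5, P(X=1) = 2/5

Enumerate traces; 8 have nonzero weight after conditioning:
  (Z=1, Y=0, X=1) weight 1/84
  (Z=1, Y=1, X=0) weight 1/56
  (Z=2, Y=0, X=1) weight 1/84
  (Z=2, Y=1, X=0) weight 1/56
  (Z=3, Y=0, X=1) weight 1/84
  (Z=3, Y=1, X=0) weight 1/56
  (Z=4, Y=0, X=1) weight 1/84
  (Z=4, Y=1, X=0) weight 1/56
Group by X:
  weight(X=0) = 1/14
  weight(X=1) = 1/21
Total weight = 1/14 + 1/21 = 5/42
P(X=0 | obs) = 1/14 / 5/42 = 3/5
P(X=1 | obs) = 1/21 / 5/42 = 2/5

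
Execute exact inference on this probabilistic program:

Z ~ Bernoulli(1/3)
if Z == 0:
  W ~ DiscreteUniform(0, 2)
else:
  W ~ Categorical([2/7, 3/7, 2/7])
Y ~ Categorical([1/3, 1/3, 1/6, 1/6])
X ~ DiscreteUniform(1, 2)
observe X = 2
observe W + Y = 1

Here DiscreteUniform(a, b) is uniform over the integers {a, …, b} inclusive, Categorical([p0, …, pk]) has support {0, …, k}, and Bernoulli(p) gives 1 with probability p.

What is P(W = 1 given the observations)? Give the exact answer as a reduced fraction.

P(W = 1 | obs) = 23/43

Enumerate traces; 4 have nonzero weight after conditioning:
  (Z=0, W=0, Y=1, X=2) weight 1/27
  (Z=0, W=1, Y=0, X=2) weight 1/27
  (Z=1, W=0, Y=1, X=2) weight 1/63
  (Z=1, W=1, Y=0, X=2) weight 1/42
Group by W:
  weight(W=0) = 10/189
  weight(W=1) = 23/378
Total weight = 10/189 + 23/378 = 43/378
P(W=0 | obs) = 10/189 / 43/378 = 20/43
P(W=1 | obs) = 23/378 / 43/378 = 23/43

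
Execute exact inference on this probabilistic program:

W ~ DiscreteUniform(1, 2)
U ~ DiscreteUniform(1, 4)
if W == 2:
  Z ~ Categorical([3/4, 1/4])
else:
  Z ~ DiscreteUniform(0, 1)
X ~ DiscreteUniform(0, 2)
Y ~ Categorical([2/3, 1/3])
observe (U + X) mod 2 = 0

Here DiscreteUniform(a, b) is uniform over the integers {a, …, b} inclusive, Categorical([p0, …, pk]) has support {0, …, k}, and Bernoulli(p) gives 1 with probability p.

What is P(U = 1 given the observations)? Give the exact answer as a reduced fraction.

P(U = 1 | obs) = 1/6

Enumerate traces; 48 have nonzero weight after conditioning:
  (W=1, U=1, Z=0, X=1, Y=0) weight 1/72
  (W=1, U=1, Z=0, X=1, Y=1) weight 1/144
  (W=1, U=1, Z=1, X=1, Y=0) weight 1/72
  (W=1, U=1, Z=1, X=1, Y=1) weight 1/144
  (W=1, U=2, Z=0, X=0, Y=0) weight 1/72
  (W=1, U=2, Z=0, X=0, Y=1) weight 1/144
  (W=1, U=2, Z=0, X=2, Y=0) weight 1/72
  (W=1, U=2, Z=0, X=2, Y=1) weight 1/144
  (W=1, U=3, Z=0, X=1, Y=0) weight 1/72
  (W=1, U=4, Z=0, X=0, Y=0) weight 1/72
  … 38 more
Group by U:
  weight(U=1) = 1/12
  weight(U=2) = 1/6
  weight(U=3) = 1/12
  weight(U=4) = 1/6
Total weight = 1/12 + 1/6 + 1/12 + 1/6 = 1/2
P(U=1 | obs) = 1/12 / 1/2 = 1/6
P(U=2 | obs) = 1/6 / 1/2 = 1/3
P(U=3 | obs) = 1/12 / 1/2 = 1/6
P(U=4 | obs) = 1/6 / 1/2 = 1/3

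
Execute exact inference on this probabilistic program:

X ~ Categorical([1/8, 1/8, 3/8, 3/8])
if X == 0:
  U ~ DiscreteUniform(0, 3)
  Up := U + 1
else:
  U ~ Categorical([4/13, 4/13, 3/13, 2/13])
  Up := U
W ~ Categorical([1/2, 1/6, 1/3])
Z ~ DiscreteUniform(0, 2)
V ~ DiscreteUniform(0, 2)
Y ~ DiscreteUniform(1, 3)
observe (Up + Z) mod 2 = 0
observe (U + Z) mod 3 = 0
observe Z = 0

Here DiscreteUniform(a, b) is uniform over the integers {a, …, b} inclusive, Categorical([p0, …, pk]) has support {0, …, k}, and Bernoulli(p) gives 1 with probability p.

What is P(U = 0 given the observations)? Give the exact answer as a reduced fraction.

Enumerate traces; 108 have nonzero weight after conditioning:
  (X=0, U=3, W=0, Z=0, V=0, Y=1) weight 1/1728
  (X=0, U=3, W=0, Z=0, V=0, Y=2) weight 1/1728
  (X=0, U=3, W=0, Z=0, V=0, Y=3) weight 1/1728
  (X=0, U=3, W=0, Z=0, V=1, Y=1) weight 1/1728
  (X=0, U=3, W=0, Z=0, V=1, Y=2) weight 1/1728
  (X=0, U=3, W=0, Z=0, V=1, Y=3) weight 1/1728
  (X=0, U=3, W=0, Z=0, V=2, Y=1) weight 1/1728
  (X=0, U=3, W=0, Z=0, V=2, Y=2) weight 1/1728
  (X=1, U=0, W=0, Z=0, V=0, Y=1) weight 1/1404
  … 99 more
Group by U:
  weight(U=0) = 7/78
  weight(U=3) = 1/96
Total weight = 7/78 + 1/96 = 125/1248
P(U=0 | obs) = 7/78 / 125/1248 = 112/125
P(U=3 | obs) = 1/96 / 125/1248 = 13/125

P(U = 0 | obs) = 112/125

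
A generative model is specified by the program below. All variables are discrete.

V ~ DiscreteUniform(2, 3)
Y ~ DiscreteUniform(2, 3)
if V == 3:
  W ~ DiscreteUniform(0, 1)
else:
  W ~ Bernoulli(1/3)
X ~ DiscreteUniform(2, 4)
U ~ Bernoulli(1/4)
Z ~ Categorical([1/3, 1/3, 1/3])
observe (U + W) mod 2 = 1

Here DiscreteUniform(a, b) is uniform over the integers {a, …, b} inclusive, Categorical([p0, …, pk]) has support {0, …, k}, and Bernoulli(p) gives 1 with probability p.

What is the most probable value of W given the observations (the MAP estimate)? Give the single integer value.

argmax_v P(W = v | obs) = 1

Enumerate traces; 72 have nonzero weight after conditioning:
  (V=2, Y=2, W=0, X=2, U=1, Z=0) weight 1/216
  (V=2, Y=2, W=0, X=2, U=1, Z=1) weight 1/216
  (V=2, Y=2, W=0, X=2, U=1, Z=2) weight 1/216
  (V=2, Y=2, W=0, X=3, U=1, Z=0) weight 1/216
  (V=2, Y=2, W=0, X=3, U=1, Z=1) weight 1/216
  (V=2, Y=2, W=0, X=3, U=1, Z=2) weight 1/216
  (V=2, Y=2, W=0, X=4, U=1, Z=0) weight 1/216
  (V=2, Y=2, W=0, X=4, U=1, Z=1) weight 1/216
  (V=2, Y=2, W=1, X=2, U=0, Z=0) weight 1/144
  … 63 more
Group by W:
  weight(W=0) = 7/48
  weight(W=1) = 5/16
Total weight = 7/48 + 5/16 = 11/24
P(W=0 | obs) = 7/48 / 11/24 = 7/22
P(W=1 | obs) = 5/16 / 11/24 = 15/22
argmax = 1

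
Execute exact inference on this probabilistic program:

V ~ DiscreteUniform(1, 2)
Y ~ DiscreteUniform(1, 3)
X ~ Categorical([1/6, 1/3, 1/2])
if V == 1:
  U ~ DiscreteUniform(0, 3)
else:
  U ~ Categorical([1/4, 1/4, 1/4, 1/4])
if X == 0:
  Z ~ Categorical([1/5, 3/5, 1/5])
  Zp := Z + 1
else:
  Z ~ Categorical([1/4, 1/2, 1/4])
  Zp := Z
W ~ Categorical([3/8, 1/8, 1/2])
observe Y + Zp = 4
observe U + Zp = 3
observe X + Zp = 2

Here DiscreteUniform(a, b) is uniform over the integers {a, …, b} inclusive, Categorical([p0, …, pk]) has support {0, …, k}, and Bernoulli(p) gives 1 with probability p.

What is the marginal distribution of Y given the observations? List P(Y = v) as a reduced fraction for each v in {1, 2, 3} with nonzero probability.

P(Y=2) = 3/8, P(Y=3) = 5/8

Enumerate traces; 12 have nonzero weight after conditioning:
  (V=1, Y=2, X=0, U=1, Z=1, W=0) weight 1/640
  (V=1, Y=2, X=0, U=1, Z=1, W=1) weight 1/1920
  (V=1, Y=2, X=0, U=1, Z=1, W=2) weight 1/480
  (V=1, Y=3, X=1, U=2, Z=1, W=0) weight 1/384
  (V=1, Y=3, X=1, U=2, Z=1, W=1) weight 1/1152
  (V=1, Y=3, X=1, U=2, Z=1, W=2) weight 1/288
  (V=2, Y=2, X=0, U=1, Z=1, W=0) weight 1/640
  (V=2, Y=2, X=0, U=1, Z=1, W=1) weight 1/1920
  … 4 more
Group by Y:
  weight(Y=2) = 1/120
  weight(Y=3) = 1/72
Total weight = 1/120 + 1/72 = 1/45
P(Y=2 | obs) = 1/120 / 1/45 = 3/8
P(Y=3 | obs) = 1/72 / 1/45 = 5/8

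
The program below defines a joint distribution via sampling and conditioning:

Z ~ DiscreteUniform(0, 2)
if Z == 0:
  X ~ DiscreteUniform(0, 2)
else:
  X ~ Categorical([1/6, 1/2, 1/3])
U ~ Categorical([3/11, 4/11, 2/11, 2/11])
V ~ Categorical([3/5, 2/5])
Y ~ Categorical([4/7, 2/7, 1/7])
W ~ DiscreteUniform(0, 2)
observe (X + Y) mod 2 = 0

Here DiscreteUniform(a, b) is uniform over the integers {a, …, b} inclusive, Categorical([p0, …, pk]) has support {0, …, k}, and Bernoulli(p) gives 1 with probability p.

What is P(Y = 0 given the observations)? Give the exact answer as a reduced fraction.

P(Y = 0 | obs) = 20/33

Enumerate traces; 360 have nonzero weight after conditioning:
  (Z=0, X=0, U=0, V=0, Y=0, W=0) weight 4/1155
  (Z=0, X=0, U=0, V=0, Y=0, W=1) weight 4/1155
  (Z=0, X=0, U=0, V=0, Y=0, W=2) weight 4/1155
  (Z=0, X=0, U=0, V=0, Y=2, W=0) weight 1/1155
  (Z=0, X=0, U=0, V=0, Y=2, W=1) weight 1/1155
  (Z=0, X=0, U=0, V=0, Y=2, W=2) weight 1/1155
  (Z=0, X=0, U=0, V=1, Y=0, W=0) weight 8/3465
  (Z=0, X=0, U=0, V=1, Y=0, W=1) weight 8/3465
  (Z=0, X=1, U=0, V=0, Y=1, W=0) weight 2/1155
  … 351 more
Group by Y:
  weight(Y=0) = 20/63
  weight(Y=1) = 8/63
  weight(Y=2) = 5/63
Total weight = 20/63 + 8/63 + 5/63 = 11/21
P(Y=0 | obs) = 20/63 / 11/21 = 20/33
P(Y=1 | obs) = 8/63 / 11/21 = 8/33
P(Y=2 | obs) = 5/63 / 11/21 = 5/33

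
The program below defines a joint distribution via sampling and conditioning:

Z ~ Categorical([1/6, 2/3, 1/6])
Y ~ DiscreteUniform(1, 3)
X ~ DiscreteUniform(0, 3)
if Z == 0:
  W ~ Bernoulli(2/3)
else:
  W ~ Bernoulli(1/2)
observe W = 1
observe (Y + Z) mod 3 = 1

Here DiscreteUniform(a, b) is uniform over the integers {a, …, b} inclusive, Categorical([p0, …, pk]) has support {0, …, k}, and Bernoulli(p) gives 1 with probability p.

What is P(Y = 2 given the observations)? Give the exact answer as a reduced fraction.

Enumerate traces; 12 have nonzero weight after conditioning:
  (Z=0, Y=1, X=0, W=1) weight 1/108
  (Z=0, Y=1, X=1, W=1) weight 1/108
  (Z=0, Y=1, X=2, W=1) weight 1/108
  (Z=0, Y=1, X=3, W=1) weight 1/108
  (Z=1, Y=3, X=0, W=1) weight 1/36
  (Z=1, Y=3, X=1, W=1) weight 1/36
  (Z=1, Y=3, X=2, W=1) weight 1/36
  (Z=1, Y=3, X=3, W=1) weight 1/36
  (Z=2, Y=2, X=0, W=1) weight 1/144
  … 3 more
Group by Y:
  weight(Y=1) = 1/27
  weight(Y=2) = 1/36
  weight(Y=3) = 1/9
Total weight = 1/27 + 1/36 + 1/9 = 19/108
P(Y=1 | obs) = 1/27 / 19/108 = 4/19
P(Y=2 | obs) = 1/36 / 19/108 = 3/19
P(Y=3 | obs) = 1/9 / 19/108 = 12/19

P(Y = 2 | obs) = 3/19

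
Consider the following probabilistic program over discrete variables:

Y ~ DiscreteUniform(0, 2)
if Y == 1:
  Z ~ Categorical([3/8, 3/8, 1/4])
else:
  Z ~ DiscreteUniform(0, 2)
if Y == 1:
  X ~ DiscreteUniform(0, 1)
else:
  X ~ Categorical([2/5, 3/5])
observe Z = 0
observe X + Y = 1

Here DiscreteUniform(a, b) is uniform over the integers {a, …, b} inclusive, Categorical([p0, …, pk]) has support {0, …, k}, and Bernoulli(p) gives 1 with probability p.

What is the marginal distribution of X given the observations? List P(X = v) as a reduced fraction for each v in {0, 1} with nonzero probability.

P(X=0) = 15/31, P(X=1) = 16/31

Enumerate traces; 2 have nonzero weight after conditioning:
  (Y=0, Z=0, X=1) weight 1/15
  (Y=1, Z=0, X=0) weight 1/16
Group by X:
  weight(X=0) = 1/16
  weight(X=1) = 1/15
Total weight = 1/16 + 1/15 = 31/240
P(X=0 | obs) = 1/16 / 31/240 = 15/31
P(X=1 | obs) = 1/15 / 31/240 = 16/31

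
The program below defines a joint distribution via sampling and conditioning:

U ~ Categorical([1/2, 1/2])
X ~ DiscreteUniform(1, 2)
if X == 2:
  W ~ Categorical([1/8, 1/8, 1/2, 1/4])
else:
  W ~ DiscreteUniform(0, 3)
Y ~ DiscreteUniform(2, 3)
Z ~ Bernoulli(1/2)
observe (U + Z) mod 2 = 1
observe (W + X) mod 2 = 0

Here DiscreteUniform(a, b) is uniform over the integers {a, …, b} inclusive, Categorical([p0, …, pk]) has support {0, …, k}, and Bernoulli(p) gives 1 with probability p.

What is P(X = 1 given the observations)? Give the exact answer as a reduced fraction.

P(X = 1 | obs) = 4/9

Enumerate traces; 16 have nonzero weight after conditioning:
  (U=0, X=1, W=1, Y=2, Z=1) weight 1/64
  (U=0, X=1, W=1, Y=3, Z=1) weight 1/64
  (U=0, X=1, W=3, Y=2, Z=1) weight 1/64
  (U=0, X=1, W=3, Y=3, Z=1) weight 1/64
  (U=0, X=2, W=0, Y=2, Z=1) weight 1/128
  (U=0, X=2, W=0, Y=3, Z=1) weight 1/128
  (U=0, X=2, W=2, Y=2, Z=1) weight 1/32
  (U=0, X=2, W=2, Y=3, Z=1) weight 1/32
  … 8 more
Group by X:
  weight(X=1) = 1/8
  weight(X=2) = 5/32
Total weight = 1/8 + 5/32 = 9/32
P(X=1 | obs) = 1/8 / 9/32 = 4/9
P(X=2 | obs) = 5/32 / 9/32 = 5/9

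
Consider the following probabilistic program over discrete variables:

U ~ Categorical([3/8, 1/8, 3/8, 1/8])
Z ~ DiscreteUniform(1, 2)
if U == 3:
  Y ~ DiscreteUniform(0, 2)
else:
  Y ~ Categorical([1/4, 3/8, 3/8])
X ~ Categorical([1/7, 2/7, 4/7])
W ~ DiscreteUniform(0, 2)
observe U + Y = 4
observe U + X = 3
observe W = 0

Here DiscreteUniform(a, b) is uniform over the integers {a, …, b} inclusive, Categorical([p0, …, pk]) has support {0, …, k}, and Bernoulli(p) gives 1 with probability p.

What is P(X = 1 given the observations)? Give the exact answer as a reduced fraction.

Enumerate traces; 4 have nonzero weight after conditioning:
  (U=2, Z=1, Y=2, X=1, W=0) weight 3/448
  (U=2, Z=2, Y=2, X=1, W=0) weight 3/448
  (U=3, Z=1, Y=1, X=0, W=0) weight 1/1008
  (U=3, Z=2, Y=1, X=0, W=0) weight 1/1008
Group by X:
  weight(X=0) = 1/504
  weight(X=1) = 3/224
Total weight = 1/504 + 3/224 = 31/2016
P(X=0 | obs) = 1/504 / 31/2016 = 4/31
P(X=1 | obs) = 3/224 / 31/2016 = 27/31

P(X = 1 | obs) = 27/31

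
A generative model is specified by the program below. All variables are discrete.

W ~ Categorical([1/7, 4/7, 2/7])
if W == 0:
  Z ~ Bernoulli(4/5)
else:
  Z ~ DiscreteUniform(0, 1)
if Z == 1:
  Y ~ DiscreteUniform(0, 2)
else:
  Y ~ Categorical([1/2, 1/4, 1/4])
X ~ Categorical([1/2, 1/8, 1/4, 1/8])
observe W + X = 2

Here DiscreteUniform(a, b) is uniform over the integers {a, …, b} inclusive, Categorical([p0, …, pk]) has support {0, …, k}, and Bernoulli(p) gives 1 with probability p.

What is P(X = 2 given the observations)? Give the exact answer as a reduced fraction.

P(X = 2 | obs) = 1/7

Enumerate traces; 18 have nonzero weight after conditioning:
  (W=0, Z=0, Y=0, X=2) weight 1/280
  (W=0, Z=0, Y=1, X=2) weight 1/560
  (W=0, Z=0, Y=2, X=2) weight 1/560
  (W=0, Z=1, Y=0, X=2) weight 1/105
  (W=0, Z=1, Y=1, X=2) weight 1/105
  (W=0, Z=1, Y=2, X=2) weight 1/105
  (W=1, Z=0, Y=0, X=1) weight 1/56
  (W=1, Z=0, Y=1, X=1) weight 1/112
  (W=2, Z=0, Y=0, X=0) weight 1/28
  … 9 more
Group by X:
  weight(X=0) = 1/7
  weight(X=1) = 1/14
  weight(X=2) = 1/28
Total weight = 1/7 + 1/14 + 1/28 = 1/4
P(X=0 | obs) = 1/7 / 1/4 = 4/7
P(X=1 | obs) = 1/14 / 1/4 = 2/7
P(X=2 | obs) = 1/28 / 1/4 = 1/7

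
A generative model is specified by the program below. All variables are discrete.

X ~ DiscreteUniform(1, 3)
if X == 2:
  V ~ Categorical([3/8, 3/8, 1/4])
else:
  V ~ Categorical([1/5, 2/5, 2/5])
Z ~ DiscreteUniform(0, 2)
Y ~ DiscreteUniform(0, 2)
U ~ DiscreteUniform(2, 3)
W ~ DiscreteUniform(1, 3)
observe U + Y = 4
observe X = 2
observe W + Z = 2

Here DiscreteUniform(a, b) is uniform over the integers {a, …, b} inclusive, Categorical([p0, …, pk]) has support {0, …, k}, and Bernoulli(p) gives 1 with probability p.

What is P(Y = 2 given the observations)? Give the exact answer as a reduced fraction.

Enumerate traces; 12 have nonzero weight after conditioning:
  (X=2, V=0, Z=0, Y=1, U=3, W=2) weight 1/432
  (X=2, V=0, Z=0, Y=2, U=2, W=2) weight 1/432
  (X=2, V=0, Z=1, Y=1, U=3, W=1) weight 1/432
  (X=2, V=0, Z=1, Y=2, U=2, W=1) weight 1/432
  (X=2, V=1, Z=0, Y=1, U=3, W=2) weight 1/432
  (X=2, V=1, Z=0, Y=2, U=2, W=2) weight 1/432
  (X=2, V=1, Z=1, Y=1, U=3, W=1) weight 1/432
  (X=2, V=1, Z=1, Y=2, U=2, W=1) weight 1/432
  … 4 more
Group by Y:
  weight(Y=1) = 1/81
  weight(Y=2) = 1/81
Total weight = 1/81 + 1/81 = 2/81
P(Y=1 | obs) = 1/81 / 2/81 = 1/2
P(Y=2 | obs) = 1/81 / 2/81 = 1/2

P(Y = 2 | obs) = 1/2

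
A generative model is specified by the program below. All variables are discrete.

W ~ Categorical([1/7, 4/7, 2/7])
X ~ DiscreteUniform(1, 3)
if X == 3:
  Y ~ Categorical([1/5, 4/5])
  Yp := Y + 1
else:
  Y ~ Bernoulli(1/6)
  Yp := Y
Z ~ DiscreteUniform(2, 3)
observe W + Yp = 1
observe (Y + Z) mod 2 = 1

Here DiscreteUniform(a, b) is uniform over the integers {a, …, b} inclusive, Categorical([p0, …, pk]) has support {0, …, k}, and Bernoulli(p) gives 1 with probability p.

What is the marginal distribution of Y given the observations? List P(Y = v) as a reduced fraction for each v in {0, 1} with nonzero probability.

P(Y=0) = 103/108, P(Y=1) = 5/108

Enumerate traces; 5 have nonzero weight after conditioning:
  (W=0, X=1, Y=1, Z=2) weight 1/252
  (W=0, X=2, Y=1, Z=2) weight 1/252
  (W=0, X=3, Y=0, Z=3) weight 1/210
  (W=1, X=1, Y=0, Z=3) weight 5/63
  (W=1, X=2, Y=0, Z=3) weight 5/63
Group by Y:
  weight(Y=0) = 103/630
  weight(Y=1) = 1/126
Total weight = 103/630 + 1/126 = 6/35
P(Y=0 | obs) = 103/630 / 6/35 = 103/108
P(Y=1 | obs) = 1/126 / 6/35 = 5/108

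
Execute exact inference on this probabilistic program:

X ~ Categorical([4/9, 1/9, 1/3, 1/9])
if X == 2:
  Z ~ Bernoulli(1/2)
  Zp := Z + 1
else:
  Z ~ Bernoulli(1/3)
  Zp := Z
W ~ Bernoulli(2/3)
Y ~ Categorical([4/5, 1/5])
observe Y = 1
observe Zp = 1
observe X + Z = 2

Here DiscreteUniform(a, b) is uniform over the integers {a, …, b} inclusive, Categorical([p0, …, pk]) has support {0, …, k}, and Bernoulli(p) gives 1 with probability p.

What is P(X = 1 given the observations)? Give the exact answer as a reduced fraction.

Enumerate traces; 4 have nonzero weight after conditioning:
  (X=1, Z=1, W=0, Y=1) weight 1/405
  (X=1, Z=1, W=1, Y=1) weight 2/405
  (X=2, Z=0, W=0, Y=1) weight 1/90
  (X=2, Z=0, W=1, Y=1) weight 1/45
Group by X:
  weight(X=1) = 1/135
  weight(X=2) = 1/30
Total weight = 1/135 + 1/30 = 11/270
P(X=1 | obs) = 1/135 / 11/270 = 2/11
P(X=2 | obs) = 1/30 / 11/270 = 9/11

P(X = 1 | obs) = 2/11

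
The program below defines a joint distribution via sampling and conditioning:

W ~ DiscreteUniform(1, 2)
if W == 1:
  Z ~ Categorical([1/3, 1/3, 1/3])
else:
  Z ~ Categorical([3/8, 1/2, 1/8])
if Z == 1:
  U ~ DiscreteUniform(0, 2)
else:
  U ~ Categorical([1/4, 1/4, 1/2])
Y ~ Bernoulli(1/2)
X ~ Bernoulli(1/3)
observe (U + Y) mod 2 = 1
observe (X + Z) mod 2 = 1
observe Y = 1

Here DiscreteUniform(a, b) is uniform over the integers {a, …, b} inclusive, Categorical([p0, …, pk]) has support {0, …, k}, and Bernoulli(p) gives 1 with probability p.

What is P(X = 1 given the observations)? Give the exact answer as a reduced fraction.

P(X = 1 | obs) = 63/143

Enumerate traces; 12 have nonzero weight after conditioning:
  (W=1, Z=0, U=0, Y=1, X=1) weight 1/144
  (W=1, Z=0, U=2, Y=1, X=1) weight 1/72
  (W=1, Z=1, U=0, Y=1, X=0) weight 1/54
  (W=1, Z=1, U=2, Y=1, X=0) weight 1/54
  (W=1, Z=2, U=0, Y=1, X=1) weight 1/144
  (W=1, Z=2, U=2, Y=1, X=1) weight 1/72
  (W=2, Z=0, U=0, Y=1, X=1) weight 1/128
  (W=2, Z=0, U=2, Y=1, X=1) weight 1/64
  … 4 more
Group by X:
  weight(X=0) = 5/54
  weight(X=1) = 7/96
Total weight = 5/54 + 7/96 = 143/864
P(X=0 | obs) = 5/54 / 143/864 = 80/143
P(X=1 | obs) = 7/96 / 143/864 = 63/143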